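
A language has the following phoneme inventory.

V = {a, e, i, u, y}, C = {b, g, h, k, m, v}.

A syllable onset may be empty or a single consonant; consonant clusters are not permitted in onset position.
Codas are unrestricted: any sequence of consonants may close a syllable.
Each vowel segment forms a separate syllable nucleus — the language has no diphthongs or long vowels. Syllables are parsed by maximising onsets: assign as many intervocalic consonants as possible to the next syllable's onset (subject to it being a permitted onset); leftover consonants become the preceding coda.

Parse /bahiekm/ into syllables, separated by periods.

ba.hi.ekm

Vowels present: a, i, e; each is a nucleus, giving 3 syllables.
V1 /a/ – V2 /i/: /h/ → onset of the next syllable (single consonants are always licit onsets).
V2 /i/ – V3 /e/: hiatus — the boundary sits between the two vowels.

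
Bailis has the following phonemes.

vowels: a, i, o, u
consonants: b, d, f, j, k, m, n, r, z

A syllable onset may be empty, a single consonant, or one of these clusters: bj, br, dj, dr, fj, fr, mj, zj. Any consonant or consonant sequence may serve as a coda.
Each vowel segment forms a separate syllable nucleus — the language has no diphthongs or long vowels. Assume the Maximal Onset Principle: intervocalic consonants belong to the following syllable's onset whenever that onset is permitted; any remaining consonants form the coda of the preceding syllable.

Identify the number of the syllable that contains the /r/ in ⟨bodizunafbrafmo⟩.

5

Nuclei (vowels): o, i, u, a, a, o → 6 syllables.
/o…i/ gap (V1→V2): just /d/ — single C goes to the following onset.
/i…u/ gap (V2→V3): /z/ → onset of the next syllable (single consonants are always licit onsets).
/u…a/ gap (V3→V4): just /n/ — single C goes to the following onset.
/a…a/ gap (V4→V5): /fbr/ — longest licit onset from the right is /br/, leaving /f/ as coda.
/a…o/ gap (V5→V6): /fm/ — longest licit onset from the right is /m/, leaving /f/ as coda.
Syllabification: bo.di.zu.naf.braf.mo.
The /r/ is in the onset of syllable 5 (/braf/).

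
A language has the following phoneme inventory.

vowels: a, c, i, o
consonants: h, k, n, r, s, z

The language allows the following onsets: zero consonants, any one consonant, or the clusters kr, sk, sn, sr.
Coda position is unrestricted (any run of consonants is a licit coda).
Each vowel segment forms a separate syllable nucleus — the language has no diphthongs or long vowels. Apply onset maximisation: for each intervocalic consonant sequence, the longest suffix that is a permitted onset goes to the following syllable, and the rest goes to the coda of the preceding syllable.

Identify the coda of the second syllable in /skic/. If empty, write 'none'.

none

Nuclei (vowels): i, c → 2 syllables.
/i…c/ gap (V1→V2): nothing intervenes; syllable break is V.V.
Syllabification: ski.c.
Syllable 2 is /c/: onset ∅, nucleus /c/, coda ∅.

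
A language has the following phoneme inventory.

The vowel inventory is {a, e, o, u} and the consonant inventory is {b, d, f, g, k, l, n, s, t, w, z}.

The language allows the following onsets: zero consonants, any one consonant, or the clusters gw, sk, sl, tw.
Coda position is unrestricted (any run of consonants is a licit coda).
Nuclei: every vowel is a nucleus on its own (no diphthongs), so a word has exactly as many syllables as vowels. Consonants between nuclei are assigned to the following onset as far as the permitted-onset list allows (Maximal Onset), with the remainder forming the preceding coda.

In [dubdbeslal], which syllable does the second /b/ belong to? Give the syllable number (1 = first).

The vowels are u, e, a — 3 nuclei, so 3 syllables.
/u…e/ gap (V1→V2): /bdb/ splits as /bd/ + /b/ (/b/ is the longest suffix that is a licit onset).
/e…a/ gap (V2→V3): /sl/ — entire cluster is a permitted onset → onset /sl/, coda ∅.
Result: dubd.be.slal.
The second /b/ is in the onset of syllable 2 (/be/).

2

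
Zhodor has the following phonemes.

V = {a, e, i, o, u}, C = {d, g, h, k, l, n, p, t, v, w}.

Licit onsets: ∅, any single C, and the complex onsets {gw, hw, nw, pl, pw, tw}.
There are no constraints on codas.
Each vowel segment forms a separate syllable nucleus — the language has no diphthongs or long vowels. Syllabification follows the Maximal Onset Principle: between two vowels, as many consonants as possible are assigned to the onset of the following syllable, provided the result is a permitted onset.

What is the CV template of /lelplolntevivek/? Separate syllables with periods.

The vowels are e, o, e, i, e — 5 nuclei, so 5 syllables.
/e…o/ gap (V1→V2): /lpl/; trying suffixes from longest down, /pl/ is the first permitted one, so coda /l/ | onset /pl/.
/o…e/ gap (V2→V3): cluster /lnt/ — the longest permitted-onset suffix is /t/; onset = /t/, preceding coda = /ln/.
/e…i/ gap (V3→V4): /v/ is a single consonant, so it becomes the next onset.
/i…e/ gap (V4→V5): just /v/ — single C goes to the following onset.
Syllabification: lel.ploln.te.vi.vek.
Mapping each syllable to C/V: /lel/ → CVC, /ploln/ → CCVCC, /te/ → CV, /vi/ → CV, /vek/ → CVC.

CVC.CCVCC.CV.CV.CVC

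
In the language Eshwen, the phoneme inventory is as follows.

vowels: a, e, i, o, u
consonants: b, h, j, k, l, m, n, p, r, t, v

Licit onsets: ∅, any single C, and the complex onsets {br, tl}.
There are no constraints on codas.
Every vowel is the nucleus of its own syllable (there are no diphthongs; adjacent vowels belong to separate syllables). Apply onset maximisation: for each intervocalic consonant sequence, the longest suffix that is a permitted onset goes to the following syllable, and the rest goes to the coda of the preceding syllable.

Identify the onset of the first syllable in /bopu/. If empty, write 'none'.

The vowels are o, u — 2 nuclei, so 2 syllables.
σ1/σ2 boundary: just /p/ — single C goes to the following onset.
Syllabification: bo.pu.
Syllable 1 is /bo/: onset /b/, nucleus /o/, coda ∅.

b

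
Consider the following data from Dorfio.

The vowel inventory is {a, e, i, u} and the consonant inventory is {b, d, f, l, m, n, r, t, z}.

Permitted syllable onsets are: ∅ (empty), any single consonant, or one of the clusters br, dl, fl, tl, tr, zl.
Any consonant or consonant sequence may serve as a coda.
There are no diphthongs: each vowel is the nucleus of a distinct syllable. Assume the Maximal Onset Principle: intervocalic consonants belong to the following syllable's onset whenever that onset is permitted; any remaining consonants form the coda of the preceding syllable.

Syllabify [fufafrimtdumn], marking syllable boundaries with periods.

The vowels are u, a, i, u — 4 nuclei, so 4 syllables.
σ1/σ2 boundary: just /f/ — single C goes to the following onset.
σ2/σ3 boundary: cluster /fr/ — the longest permitted-onset suffix is /r/; onset = /r/, preceding coda = /f/.
σ3/σ4 boundary: /mtd/ splits as /mt/ + /d/ (/d/ is the longest suffix that is a licit onset).

fu.faf.rimt.dumn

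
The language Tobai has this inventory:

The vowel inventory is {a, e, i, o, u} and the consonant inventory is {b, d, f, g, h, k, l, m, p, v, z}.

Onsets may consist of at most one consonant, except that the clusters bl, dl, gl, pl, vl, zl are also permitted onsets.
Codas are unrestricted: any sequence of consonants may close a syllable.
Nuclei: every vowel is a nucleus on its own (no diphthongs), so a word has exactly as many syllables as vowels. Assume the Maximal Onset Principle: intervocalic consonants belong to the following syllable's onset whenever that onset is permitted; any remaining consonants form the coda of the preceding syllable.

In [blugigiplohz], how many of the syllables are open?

3

Vowels present: u, i, i, o; each is a nucleus, giving 4 syllables.
σ1/σ2 boundary: /g/ is a single consonant, so it becomes the next onset.
σ2/σ3 boundary: /g/ is a single consonant, so it becomes the next onset.
σ3/σ4 boundary: /pl/ — entire cluster is a permitted onset → onset /pl/, coda ∅.
Result: blu.gi.gi.plohz.
Classifying each syllable: /blu/ (open), /gi/ (open), /gi/ (open), /plohz/ (closed).
Open syllables: 3.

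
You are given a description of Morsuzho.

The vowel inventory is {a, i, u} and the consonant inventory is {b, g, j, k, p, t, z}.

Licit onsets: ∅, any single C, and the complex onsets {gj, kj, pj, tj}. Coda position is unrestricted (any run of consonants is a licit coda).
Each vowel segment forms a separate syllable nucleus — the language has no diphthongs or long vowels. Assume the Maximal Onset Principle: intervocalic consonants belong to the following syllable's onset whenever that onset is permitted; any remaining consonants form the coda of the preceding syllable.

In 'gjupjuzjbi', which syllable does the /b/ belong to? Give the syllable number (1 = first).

Vowels present: u, u, i; each is a nucleus, giving 3 syllables.
V1 /u/ – V2 /u/: cluster /pj/ — /pj/ is itself a permitted onset, so the whole cluster goes right; preceding coda = ∅.
V2 /u/ – V3 /i/: /zjb/ — longest licit onset from the right is /b/, leaving /zj/ as coda.
Putting it together: gju.pjuzj.bi.
The /b/ is in the onset of syllable 3 (/bi/).

3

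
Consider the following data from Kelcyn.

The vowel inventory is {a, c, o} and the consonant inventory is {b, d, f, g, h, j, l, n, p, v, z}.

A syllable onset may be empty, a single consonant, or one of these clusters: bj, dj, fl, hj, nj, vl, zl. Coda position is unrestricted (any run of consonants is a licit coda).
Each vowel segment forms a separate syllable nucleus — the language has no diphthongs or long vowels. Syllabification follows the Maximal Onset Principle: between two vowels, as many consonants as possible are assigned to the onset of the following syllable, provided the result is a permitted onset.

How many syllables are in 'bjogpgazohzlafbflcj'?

5

Vowels present: o, a, o, a, c; each is a nucleus, giving 5 syllables.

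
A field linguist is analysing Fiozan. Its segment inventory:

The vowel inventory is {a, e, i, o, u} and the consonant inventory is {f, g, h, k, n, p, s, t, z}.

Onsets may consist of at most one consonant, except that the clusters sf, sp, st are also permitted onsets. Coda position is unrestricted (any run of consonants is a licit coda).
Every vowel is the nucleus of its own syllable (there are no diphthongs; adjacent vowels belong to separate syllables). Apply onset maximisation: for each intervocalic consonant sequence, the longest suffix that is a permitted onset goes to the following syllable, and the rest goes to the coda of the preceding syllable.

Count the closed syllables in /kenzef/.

Nuclei (vowels): e, e → 2 syllables.
Between /e/ (V1) and /e/ (V2): /nz/; trying suffixes from longest down, /z/ is the first permitted one, so coda /n/ | onset /z/.
Syllabification: ken.zef.
Classifying each syllable: /ken/ (closed), /zef/ (closed).
Closed syllables: 2.

2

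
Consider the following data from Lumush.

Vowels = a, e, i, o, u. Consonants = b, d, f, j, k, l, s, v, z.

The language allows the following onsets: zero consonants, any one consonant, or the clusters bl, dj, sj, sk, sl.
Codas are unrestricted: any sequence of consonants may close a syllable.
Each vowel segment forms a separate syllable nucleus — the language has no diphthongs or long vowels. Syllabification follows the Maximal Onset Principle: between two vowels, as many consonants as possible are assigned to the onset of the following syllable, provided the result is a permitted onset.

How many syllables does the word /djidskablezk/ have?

Nuclei (vowels): i, a, e → 3 syllables.

3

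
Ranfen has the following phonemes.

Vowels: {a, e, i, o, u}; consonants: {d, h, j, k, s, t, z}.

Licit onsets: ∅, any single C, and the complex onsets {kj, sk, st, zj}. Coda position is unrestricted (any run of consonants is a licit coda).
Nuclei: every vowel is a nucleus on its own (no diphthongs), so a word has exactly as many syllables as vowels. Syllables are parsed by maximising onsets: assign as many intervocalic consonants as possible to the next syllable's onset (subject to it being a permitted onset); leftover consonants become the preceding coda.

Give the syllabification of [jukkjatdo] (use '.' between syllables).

The vowels are u, a, o — 3 nuclei, so 3 syllables.
V1 /u/ – V2 /a/: /kkj/; trying suffixes from longest down, /kj/ is the first permitted one, so coda /k/ | onset /kj/.
V2 /a/ – V3 /o/: /td/ — longest licit onset from the right is /d/, leaving /t/ as coda.

juk.kjat.do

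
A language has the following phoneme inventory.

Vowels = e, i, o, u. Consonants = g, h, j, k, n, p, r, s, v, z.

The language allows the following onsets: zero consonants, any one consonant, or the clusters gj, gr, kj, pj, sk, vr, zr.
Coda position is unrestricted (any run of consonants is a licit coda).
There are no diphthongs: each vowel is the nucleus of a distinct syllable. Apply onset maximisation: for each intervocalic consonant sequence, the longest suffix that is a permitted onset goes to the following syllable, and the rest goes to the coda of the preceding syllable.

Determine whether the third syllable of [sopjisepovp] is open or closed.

Nuclei (vowels): o, i, e, o → 4 syllables.
σ1/σ2 boundary: cluster /pj/ — /pj/ is itself a permitted onset, so the whole cluster goes right; preceding coda = ∅.
σ2/σ3 boundary: just /s/ — single C goes to the following onset.
σ3/σ4 boundary: /p/ is a single consonant, so it becomes the next onset.
So the parse is so.pji.se.povp.
Syllable 3 is /se/; it ends in its nucleus with no coda, so it is open.

open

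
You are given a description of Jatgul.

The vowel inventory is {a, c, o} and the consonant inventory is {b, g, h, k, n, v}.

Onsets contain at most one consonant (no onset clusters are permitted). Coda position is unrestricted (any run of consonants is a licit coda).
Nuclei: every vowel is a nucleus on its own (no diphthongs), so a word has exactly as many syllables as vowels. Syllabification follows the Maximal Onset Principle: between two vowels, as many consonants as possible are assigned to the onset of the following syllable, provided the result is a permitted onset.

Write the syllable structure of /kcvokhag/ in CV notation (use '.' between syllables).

Nuclei (vowels): c, o, a → 3 syllables.
/c…o/ gap (V1→V2): /v/ is a single consonant, so it becomes the next onset.
/o…a/ gap (V2→V3): cluster /kh/ — the longest permitted-onset suffix is /h/; onset = /h/, preceding coda = /k/.
Syllabification: kc.vok.hag.
Mapping each syllable to C/V: /kc/ → CV, /vok/ → CVC, /hag/ → CVC.

CV.CVC.CVC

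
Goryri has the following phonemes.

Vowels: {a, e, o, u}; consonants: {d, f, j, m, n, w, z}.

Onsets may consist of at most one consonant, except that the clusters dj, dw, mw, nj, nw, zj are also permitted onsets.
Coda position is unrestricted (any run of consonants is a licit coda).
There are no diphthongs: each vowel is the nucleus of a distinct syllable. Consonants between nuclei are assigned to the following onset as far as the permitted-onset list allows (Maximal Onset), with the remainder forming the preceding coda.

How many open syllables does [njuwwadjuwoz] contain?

Vowels present: u, a, u, o; each is a nucleus, giving 4 syllables.
Between /u/ (V1) and /a/ (V2): /ww/; trying suffixes from longest down, /w/ is the first permitted one, so coda /w/ | onset /w/.
Between /a/ (V2) and /u/ (V3): cluster /dj/ — /dj/ is itself a permitted onset, so the whole cluster goes right; preceding coda = ∅.
Between /u/ (V3) and /o/ (V4): /w/ → onset of the next syllable (single consonants are always licit onsets).
Syllabification: njuw.wa.dju.woz.
Classifying each syllable: /njuw/ (closed), /wa/ (open), /dju/ (open), /woz/ (closed).
Open syllables: 2.

2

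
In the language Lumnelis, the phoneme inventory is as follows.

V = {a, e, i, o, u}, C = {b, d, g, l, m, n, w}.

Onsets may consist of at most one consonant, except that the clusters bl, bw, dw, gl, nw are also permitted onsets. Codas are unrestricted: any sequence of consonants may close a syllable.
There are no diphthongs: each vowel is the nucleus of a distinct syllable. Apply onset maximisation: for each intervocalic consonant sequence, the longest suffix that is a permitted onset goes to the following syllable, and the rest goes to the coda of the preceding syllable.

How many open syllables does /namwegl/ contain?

0

Vowels present: a, e; each is a nucleus, giving 2 syllables.
V1 /a/ – V2 /e/: /mw/ — longest licit onset from the right is /w/, leaving /m/ as coda.
Syllabification: nam.wegl.
Classifying each syllable: /nam/ (closed), /wegl/ (closed).
Open syllables: 0.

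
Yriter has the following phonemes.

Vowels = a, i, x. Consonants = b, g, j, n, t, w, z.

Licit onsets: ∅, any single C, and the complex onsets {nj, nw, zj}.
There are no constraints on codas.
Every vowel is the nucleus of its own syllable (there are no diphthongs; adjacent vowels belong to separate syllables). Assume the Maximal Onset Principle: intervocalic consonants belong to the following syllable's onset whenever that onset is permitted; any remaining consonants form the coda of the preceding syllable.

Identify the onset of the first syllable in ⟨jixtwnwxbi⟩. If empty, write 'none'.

j

The vowels are i, x, x, i — 4 nuclei, so 4 syllables.
Between /i/ (V1) and /x/ (V2): no consonants, so the boundary falls immediately after /i/.
Between /x/ (V2) and /x/ (V3): /twnw/; trying suffixes from longest down, /nw/ is the first permitted one, so coda /tw/ | onset /nw/.
Between /x/ (V3) and /i/ (V4): /b/ is a single consonant, so it becomes the next onset.
Putting it together: ji.xtw.nwx.bi.
Syllable 1 is /ji/: onset /j/, nucleus /i/, coda ∅.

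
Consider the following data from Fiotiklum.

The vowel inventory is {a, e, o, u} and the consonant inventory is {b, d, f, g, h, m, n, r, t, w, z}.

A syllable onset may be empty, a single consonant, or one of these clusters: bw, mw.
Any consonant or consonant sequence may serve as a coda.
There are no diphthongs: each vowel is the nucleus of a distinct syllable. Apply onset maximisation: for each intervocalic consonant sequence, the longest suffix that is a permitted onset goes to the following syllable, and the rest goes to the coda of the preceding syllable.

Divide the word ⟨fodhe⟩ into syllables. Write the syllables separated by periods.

Vowels present: o, e; each is a nucleus, giving 2 syllables.
Between /o/ (V1) and /e/ (V2): /dh/ splits as /d/ + /h/ (/h/ is the longest suffix that is a licit onset).

fod.he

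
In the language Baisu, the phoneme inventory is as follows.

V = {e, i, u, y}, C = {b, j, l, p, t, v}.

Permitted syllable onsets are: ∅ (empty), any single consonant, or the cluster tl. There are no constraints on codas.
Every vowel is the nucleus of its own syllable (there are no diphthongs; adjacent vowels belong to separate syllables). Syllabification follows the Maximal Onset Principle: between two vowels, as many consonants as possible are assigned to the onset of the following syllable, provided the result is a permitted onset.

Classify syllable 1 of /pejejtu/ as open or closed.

The vowels are e, e, u — 3 nuclei, so 3 syllables.
Between /e/ (V1) and /e/ (V2): /j/ → onset of the next syllable (single consonants are always licit onsets).
Between /e/ (V2) and /u/ (V3): /jt/; trying suffixes from longest down, /t/ is the first permitted one, so coda /j/ | onset /t/.
Syllabification: pe.jej.tu.
Syllable 1 is /pe/; it ends in its nucleus with no coda, so it is open.

open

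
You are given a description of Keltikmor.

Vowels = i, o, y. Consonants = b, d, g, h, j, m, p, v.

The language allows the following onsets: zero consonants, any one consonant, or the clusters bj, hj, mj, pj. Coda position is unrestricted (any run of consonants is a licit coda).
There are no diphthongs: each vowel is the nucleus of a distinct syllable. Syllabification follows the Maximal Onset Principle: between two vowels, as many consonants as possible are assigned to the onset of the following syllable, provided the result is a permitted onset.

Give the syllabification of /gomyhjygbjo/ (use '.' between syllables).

go.my.hjyg.bjo

Nuclei (vowels): o, y, y, o → 4 syllables.
/o…y/ gap (V1→V2): /m/ → onset of the next syllable (single consonants are always licit onsets).
/y…y/ gap (V2→V3): cluster /hj/ — /hj/ is itself a permitted onset, so the whole cluster goes right; preceding coda = ∅.
/y…o/ gap (V3→V4): /gbj/ — longest licit onset from the right is /bj/, leaving /g/ as coda.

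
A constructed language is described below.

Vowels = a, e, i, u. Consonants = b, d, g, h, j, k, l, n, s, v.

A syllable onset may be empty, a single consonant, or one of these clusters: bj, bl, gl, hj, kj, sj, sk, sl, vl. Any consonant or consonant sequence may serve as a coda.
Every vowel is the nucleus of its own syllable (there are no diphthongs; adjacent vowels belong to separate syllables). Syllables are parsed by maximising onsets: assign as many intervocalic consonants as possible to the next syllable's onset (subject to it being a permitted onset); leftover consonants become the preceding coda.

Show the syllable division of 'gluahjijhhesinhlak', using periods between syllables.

Vowels present: u, a, i, e, i, a; each is a nucleus, giving 6 syllables.
/u…a/ gap (V1→V2): nothing intervenes; syllable break is V.V.
/a…i/ gap (V2→V3): /hj/ — entire cluster is a permitted onset → onset /hj/, coda ∅.
/i…e/ gap (V3→V4): /jhh/ splits as /jh/ + /h/ (/h/ is the longest suffix that is a licit onset).
/e…i/ gap (V4→V5): /s/ → onset of the next syllable (single consonants are always licit onsets).
/i…a/ gap (V5→V6): /nhl/; trying suffixes from longest down, /l/ is the first permitted one, so coda /nh/ | onset /l/.

glu.a.hjijh.he.sinh.lak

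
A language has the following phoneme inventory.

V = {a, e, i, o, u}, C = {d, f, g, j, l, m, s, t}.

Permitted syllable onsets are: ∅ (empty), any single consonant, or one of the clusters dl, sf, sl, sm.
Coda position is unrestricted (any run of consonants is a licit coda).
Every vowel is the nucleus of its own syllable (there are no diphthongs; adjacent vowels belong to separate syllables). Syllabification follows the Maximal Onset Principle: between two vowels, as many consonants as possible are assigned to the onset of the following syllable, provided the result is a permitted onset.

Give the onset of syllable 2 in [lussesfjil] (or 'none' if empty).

Vowels present: u, e, i; each is a nucleus, giving 3 syllables.
/u…e/ gap (V1→V2): /ss/ — longest licit onset from the right is /s/, leaving /s/ as coda.
/e…i/ gap (V2→V3): /sfj/ splits as /sf/ + /j/ (/j/ is the longest suffix that is a licit onset).
So the parse is lus.sesf.jil.
Syllable 2 is /sesf/: onset /s/, nucleus /e/, coda /sf/.

s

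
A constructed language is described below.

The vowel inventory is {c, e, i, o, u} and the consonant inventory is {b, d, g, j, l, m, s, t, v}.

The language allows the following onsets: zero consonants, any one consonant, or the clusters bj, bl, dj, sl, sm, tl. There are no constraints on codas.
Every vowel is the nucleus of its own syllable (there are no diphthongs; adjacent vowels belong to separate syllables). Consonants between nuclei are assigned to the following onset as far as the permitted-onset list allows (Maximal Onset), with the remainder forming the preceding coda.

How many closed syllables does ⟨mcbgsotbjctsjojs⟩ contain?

4

Vowels present: c, o, c, o; each is a nucleus, giving 4 syllables.
σ1/σ2 boundary: /bgs/; trying suffixes from longest down, /s/ is the first permitted one, so coda /bg/ | onset /s/.
σ2/σ3 boundary: cluster /tbj/ — the longest permitted-onset suffix is /bj/; onset = /bj/, preceding coda = /t/.
σ3/σ4 boundary: /tsj/; trying suffixes from longest down, /j/ is the first permitted one, so coda /ts/ | onset /j/.
Putting it together: mcbg.sot.bjcts.jojs.
Classifying each syllable: /mcbg/ (closed), /sot/ (closed), /bjcts/ (closed), /jojs/ (closed).
Closed syllables: 4.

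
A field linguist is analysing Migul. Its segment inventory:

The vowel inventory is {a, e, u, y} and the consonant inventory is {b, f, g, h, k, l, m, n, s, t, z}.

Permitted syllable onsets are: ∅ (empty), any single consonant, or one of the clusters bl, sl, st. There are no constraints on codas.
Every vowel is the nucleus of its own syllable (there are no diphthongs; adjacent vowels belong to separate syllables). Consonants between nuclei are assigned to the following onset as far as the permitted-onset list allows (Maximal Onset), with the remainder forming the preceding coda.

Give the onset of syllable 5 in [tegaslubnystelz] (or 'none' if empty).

Vowels present: e, a, u, y, e; each is a nucleus, giving 5 syllables.
V1 /e/ – V2 /a/: just /g/ — single C goes to the following onset.
V2 /a/ – V3 /u/: /sl/ is a licit onset in full, so it all attaches to the next syllable.
V3 /u/ – V4 /y/: /bn/; trying suffixes from longest down, /n/ is the first permitted one, so coda /b/ | onset /n/.
V4 /y/ – V5 /e/: cluster /st/ — /st/ is itself a permitted onset, so the whole cluster goes right; preceding coda = ∅.
Result: te.ga.slub.ny.stelz.
Syllable 5 is /stelz/: onset /st/, nucleus /e/, coda /lz/.

st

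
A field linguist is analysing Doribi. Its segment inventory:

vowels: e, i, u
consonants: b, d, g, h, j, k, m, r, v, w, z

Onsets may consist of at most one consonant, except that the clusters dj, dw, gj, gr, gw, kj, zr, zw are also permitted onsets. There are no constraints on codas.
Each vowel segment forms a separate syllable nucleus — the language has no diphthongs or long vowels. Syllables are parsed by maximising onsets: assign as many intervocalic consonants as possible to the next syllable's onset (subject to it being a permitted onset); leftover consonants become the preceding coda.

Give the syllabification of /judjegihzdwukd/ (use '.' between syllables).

ju.dje.gihz.dwukd

Nuclei (vowels): u, e, i, u → 4 syllables.
V1 /u/ – V2 /e/: /dj/ — entire cluster is a permitted onset → onset /dj/, coda ∅.
V2 /e/ – V3 /i/: just /g/ — single C goes to the following onset.
V3 /i/ – V4 /u/: cluster /hzdw/ — the longest permitted-onset suffix is /dw/; onset = /dw/, preceding coda = /hz/.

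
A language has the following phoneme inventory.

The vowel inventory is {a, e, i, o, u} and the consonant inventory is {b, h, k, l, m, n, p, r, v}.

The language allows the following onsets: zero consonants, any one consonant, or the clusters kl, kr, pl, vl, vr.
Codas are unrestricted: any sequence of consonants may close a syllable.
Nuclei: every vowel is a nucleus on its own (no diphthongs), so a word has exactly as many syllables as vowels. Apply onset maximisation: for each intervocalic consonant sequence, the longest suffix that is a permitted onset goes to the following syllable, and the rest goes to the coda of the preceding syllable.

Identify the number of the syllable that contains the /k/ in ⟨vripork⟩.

2

Nuclei (vowels): i, o → 2 syllables.
/i…o/ gap (V1→V2): /p/ → onset of the next syllable (single consonants are always licit onsets).
Result: vri.pork.
The /k/ is in the coda of syllable 2 (/pork/).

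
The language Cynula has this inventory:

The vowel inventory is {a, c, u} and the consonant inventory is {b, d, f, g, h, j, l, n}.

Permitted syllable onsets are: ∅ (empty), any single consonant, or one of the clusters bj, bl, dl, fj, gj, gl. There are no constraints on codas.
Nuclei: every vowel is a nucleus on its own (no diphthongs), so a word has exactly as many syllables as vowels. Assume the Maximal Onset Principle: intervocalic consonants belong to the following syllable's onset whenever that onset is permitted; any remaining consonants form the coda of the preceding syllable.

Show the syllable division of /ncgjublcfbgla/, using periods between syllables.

nc.gju.blcfb.gla

Nuclei (vowels): c, u, c, a → 4 syllables.
/c…u/ gap (V1→V2): /gj/ — entire cluster is a permitted onset → onset /gj/, coda ∅.
/u…c/ gap (V2→V3): /bl/ is a licit onset in full, so it all attaches to the next syllable.
/c…a/ gap (V3→V4): /fbgl/ — longest licit onset from the right is /gl/, leaving /fb/ as coda.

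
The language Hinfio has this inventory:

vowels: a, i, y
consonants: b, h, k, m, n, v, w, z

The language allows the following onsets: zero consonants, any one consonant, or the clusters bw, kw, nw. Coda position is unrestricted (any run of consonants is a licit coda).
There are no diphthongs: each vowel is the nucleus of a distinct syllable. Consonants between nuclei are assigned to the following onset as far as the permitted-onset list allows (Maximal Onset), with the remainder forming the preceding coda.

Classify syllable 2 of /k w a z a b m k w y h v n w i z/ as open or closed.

The vowels are a, a, y, i — 4 nuclei, so 4 syllables.
/a…a/ gap (V1→V2): /z/ → onset of the next syllable (single consonants are always licit onsets).
/a…y/ gap (V2→V3): /bmkw/; trying suffixes from longest down, /kw/ is the first permitted one, so coda /bm/ | onset /kw/.
/y…i/ gap (V3→V4): /hvnw/; trying suffixes from longest down, /nw/ is the first permitted one, so coda /hv/ | onset /nw/.
Putting it together: kwa.zabm.kwyhv.nwiz.
Syllable 2 is /zabm/ with coda /bm/, so it is closed.

closed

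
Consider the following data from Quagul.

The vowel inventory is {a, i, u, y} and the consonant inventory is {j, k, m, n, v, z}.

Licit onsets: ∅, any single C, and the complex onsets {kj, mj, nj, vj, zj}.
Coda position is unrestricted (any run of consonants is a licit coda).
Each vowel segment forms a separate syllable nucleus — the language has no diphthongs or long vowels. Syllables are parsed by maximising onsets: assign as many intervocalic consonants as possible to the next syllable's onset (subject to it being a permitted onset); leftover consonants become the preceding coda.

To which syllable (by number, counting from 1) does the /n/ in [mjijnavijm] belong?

2

Vowels present: i, a, i; each is a nucleus, giving 3 syllables.
V1 /i/ – V2 /a/: /jn/ — longest licit onset from the right is /n/, leaving /j/ as coda.
V2 /a/ – V3 /i/: /v/ is a single consonant, so it becomes the next onset.
So the parse is mjij.na.vijm.
The /n/ is in the onset of syllable 2 (/na/).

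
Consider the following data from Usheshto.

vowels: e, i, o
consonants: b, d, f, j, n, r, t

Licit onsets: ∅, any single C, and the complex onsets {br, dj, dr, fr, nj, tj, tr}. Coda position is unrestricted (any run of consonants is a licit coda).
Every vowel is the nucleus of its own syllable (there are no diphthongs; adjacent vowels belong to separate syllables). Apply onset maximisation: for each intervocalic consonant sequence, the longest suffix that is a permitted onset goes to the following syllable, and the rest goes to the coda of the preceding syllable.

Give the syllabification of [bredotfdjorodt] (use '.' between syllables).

bre.dotf.djo.rodt

The vowels are e, o, o, o — 4 nuclei, so 4 syllables.
/e…o/ gap (V1→V2): /d/ → onset of the next syllable (single consonants are always licit onsets).
/o…o/ gap (V2→V3): cluster /tfdj/ — the longest permitted-onset suffix is /dj/; onset = /dj/, preceding coda = /tf/.
/o…o/ gap (V3→V4): /r/ → onset of the next syllable (single consonants are always licit onsets).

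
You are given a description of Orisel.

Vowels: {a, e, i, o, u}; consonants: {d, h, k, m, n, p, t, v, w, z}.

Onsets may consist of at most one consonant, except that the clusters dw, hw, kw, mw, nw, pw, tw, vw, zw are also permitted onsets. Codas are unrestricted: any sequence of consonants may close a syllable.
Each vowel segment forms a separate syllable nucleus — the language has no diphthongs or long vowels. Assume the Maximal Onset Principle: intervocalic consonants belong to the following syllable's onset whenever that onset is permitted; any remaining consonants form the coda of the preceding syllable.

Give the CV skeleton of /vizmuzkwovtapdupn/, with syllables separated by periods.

CVC.CVC.CCVC.CVC.CVCC

The vowels are i, u, o, a, u — 5 nuclei, so 5 syllables.
Between /i/ (V1) and /u/ (V2): /zm/; trying suffixes from longest down, /m/ is the first permitted one, so coda /z/ | onset /m/.
Between /u/ (V2) and /o/ (V3): /zkw/ — longest licit onset from the right is /kw/, leaving /z/ as coda.
Between /o/ (V3) and /a/ (V4): /vt/; trying suffixes from longest down, /t/ is the first permitted one, so coda /v/ | onset /t/.
Between /a/ (V4) and /u/ (V5): /pd/; trying suffixes from longest down, /d/ is the first permitted one, so coda /p/ | onset /d/.
Putting it together: viz.muz.kwov.tap.dupn.
Mapping each syllable to C/V: /viz/ → CVC, /muz/ → CVC, /kwov/ → CCVC, /tap/ → CVC, /dupn/ → CVCC.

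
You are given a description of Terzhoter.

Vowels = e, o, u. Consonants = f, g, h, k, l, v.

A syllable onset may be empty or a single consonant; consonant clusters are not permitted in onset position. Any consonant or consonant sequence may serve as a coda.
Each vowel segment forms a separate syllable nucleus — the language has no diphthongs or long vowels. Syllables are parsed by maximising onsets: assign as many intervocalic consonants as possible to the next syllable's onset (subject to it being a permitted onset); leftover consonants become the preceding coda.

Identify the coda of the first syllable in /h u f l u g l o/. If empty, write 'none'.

f

Vowels present: u, u, o; each is a nucleus, giving 3 syllables.
Between /u/ (V1) and /u/ (V2): /fl/ splits as /f/ + /l/ (/l/ is the longest suffix that is a licit onset).
Between /u/ (V2) and /o/ (V3): /gl/; trying suffixes from longest down, /l/ is the first permitted one, so coda /g/ | onset /l/.
Putting it together: huf.lug.lo.
Syllable 1 is /huf/: onset /h/, nucleus /u/, coda /f/.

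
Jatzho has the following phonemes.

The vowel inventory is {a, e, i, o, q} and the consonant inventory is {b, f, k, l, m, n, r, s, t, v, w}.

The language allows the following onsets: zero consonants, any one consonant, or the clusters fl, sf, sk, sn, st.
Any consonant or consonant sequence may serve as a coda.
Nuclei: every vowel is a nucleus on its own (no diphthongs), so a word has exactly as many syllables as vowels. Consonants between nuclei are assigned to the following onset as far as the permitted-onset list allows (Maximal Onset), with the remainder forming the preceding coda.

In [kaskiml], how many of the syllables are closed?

The vowels are a, i — 2 nuclei, so 2 syllables.
Between /a/ (V1) and /i/ (V2): /sk/ — entire cluster is a permitted onset → onset /sk/, coda ∅.
So the parse is ka.skiml.
Classifying each syllable: /ka/ (open), /skiml/ (closed).
Closed syllables: 1.

1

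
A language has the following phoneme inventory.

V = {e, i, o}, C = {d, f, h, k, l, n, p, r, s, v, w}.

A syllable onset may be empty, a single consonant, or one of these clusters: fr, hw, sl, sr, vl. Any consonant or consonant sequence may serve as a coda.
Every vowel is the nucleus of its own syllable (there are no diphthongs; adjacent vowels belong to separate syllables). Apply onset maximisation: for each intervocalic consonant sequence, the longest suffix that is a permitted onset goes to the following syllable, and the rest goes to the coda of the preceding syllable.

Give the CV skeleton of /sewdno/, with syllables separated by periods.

Nuclei (vowels): e, o → 2 syllables.
/e…o/ gap (V1→V2): cluster /wdn/ — the longest permitted-onset suffix is /n/; onset = /n/, preceding coda = /wd/.
So the parse is sewd.no.
Mapping each syllable to C/V: /sewd/ → CVCC, /no/ → CV.

CVCC.CV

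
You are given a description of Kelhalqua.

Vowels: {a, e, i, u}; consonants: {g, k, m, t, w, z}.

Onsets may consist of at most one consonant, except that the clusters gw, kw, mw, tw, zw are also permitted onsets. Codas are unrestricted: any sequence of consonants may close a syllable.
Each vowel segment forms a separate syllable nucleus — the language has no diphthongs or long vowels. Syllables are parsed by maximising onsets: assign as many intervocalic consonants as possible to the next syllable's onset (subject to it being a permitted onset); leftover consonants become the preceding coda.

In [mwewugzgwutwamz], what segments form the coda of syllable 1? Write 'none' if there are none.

none

The vowels are e, u, u, a — 4 nuclei, so 4 syllables.
/e…u/ gap (V1→V2): /w/ → onset of the next syllable (single consonants are always licit onsets).
/u…u/ gap (V2→V3): /gzgw/ — longest licit onset from the right is /gw/, leaving /gz/ as coda.
/u…a/ gap (V3→V4): /tw/ — entire cluster is a permitted onset → onset /tw/, coda ∅.
Result: mwe.wugz.gwu.twamz.
Syllable 1 is /mwe/: onset /mw/, nucleus /e/, coda ∅.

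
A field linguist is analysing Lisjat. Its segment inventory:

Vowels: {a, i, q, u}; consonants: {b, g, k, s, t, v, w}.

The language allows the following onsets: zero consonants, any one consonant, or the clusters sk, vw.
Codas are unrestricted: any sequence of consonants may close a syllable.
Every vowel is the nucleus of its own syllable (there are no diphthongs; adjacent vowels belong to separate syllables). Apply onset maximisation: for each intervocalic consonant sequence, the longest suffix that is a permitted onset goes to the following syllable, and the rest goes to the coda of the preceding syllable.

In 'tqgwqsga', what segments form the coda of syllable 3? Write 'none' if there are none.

Vowels present: q, q, a; each is a nucleus, giving 3 syllables.
Between /q/ (V1) and /q/ (V2): /gw/ splits as /g/ + /w/ (/w/ is the longest suffix that is a licit onset).
Between /q/ (V2) and /a/ (V3): /sg/ splits as /s/ + /g/ (/g/ is the longest suffix that is a licit onset).
Result: tqg.wqs.ga.
Syllable 3 is /ga/: onset /g/, nucleus /a/, coda ∅.

none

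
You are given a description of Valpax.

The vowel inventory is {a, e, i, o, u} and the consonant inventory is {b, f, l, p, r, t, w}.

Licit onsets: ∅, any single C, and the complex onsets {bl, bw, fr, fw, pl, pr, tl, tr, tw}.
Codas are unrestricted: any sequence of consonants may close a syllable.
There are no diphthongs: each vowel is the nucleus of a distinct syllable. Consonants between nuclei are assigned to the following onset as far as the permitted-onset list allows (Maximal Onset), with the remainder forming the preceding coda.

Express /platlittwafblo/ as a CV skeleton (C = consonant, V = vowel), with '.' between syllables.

Nuclei (vowels): a, i, a, o → 4 syllables.
σ1/σ2 boundary: /tl/ is a licit onset in full, so it all attaches to the next syllable.
σ2/σ3 boundary: /ttw/ splits as /t/ + /tw/ (/tw/ is the longest suffix that is a licit onset).
σ3/σ4 boundary: cluster /fbl/ — the longest permitted-onset suffix is /bl/; onset = /bl/, preceding coda = /f/.
Syllabification: pla.tlit.twaf.blo.
Mapping each syllable to C/V: /pla/ → CCV, /tlit/ → CCVC, /twaf/ → CCVC, /blo/ → CCV.

CCV.CCVC.CCVC.CCV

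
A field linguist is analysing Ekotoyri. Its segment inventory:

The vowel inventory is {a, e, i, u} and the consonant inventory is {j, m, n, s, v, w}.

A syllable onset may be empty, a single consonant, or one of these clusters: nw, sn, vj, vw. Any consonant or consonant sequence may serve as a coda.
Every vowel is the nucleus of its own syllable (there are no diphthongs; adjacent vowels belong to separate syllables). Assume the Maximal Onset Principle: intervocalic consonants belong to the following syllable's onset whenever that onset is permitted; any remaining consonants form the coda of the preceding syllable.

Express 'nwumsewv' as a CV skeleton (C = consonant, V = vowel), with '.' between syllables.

Vowels present: u, e; each is a nucleus, giving 2 syllables.
Between /u/ (V1) and /e/ (V2): /ms/ — longest licit onset from the right is /s/, leaving /m/ as coda.
So the parse is nwum.sewv.
Mapping each syllable to C/V: /nwum/ → CCVC, /sewv/ → CVCC.

CCVC.CVCC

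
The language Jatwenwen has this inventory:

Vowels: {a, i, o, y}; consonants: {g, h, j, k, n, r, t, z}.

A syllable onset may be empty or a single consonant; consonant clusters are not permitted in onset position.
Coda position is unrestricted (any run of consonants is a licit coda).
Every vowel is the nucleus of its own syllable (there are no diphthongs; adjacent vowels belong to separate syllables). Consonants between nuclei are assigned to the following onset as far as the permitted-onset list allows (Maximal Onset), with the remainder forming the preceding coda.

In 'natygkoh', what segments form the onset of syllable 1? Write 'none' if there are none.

n

Vowels present: a, y, o; each is a nucleus, giving 3 syllables.
σ1/σ2 boundary: /t/ is a single consonant, so it becomes the next onset.
σ2/σ3 boundary: /gk/; trying suffixes from longest down, /k/ is the first permitted one, so coda /g/ | onset /k/.
So the parse is na.tyg.koh.
Syllable 1 is /na/: onset /n/, nucleus /a/, coda ∅.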